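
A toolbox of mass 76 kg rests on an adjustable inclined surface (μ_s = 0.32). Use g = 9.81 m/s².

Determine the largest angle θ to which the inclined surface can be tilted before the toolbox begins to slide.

θ_max ≈ 17.7°

At the slip threshold, m g sin θ = μ_s · m g cos θ, so tan θ = μ_s.
θ_max = arctan(0.32) = 17.7°.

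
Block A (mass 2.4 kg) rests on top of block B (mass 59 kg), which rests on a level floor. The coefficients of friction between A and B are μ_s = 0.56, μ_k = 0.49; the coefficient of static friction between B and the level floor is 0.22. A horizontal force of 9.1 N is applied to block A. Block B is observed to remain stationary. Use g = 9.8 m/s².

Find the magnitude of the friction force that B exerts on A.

f ≈ 9.1 N

The normal force B exerts on A is simply A's weight, N₁ = 23.52 N.
So the A–B interface can sustain at most μ_s N₁ = 13.17 N of static friction.
Since P = 9.1 N ≤ 13.17 N, A does not slip on B; friction on A equals P = 9.1 N.
B experiences an equal 9.1 N forward from A (third law). B is in equilibrium, so the floor supplies f₂ = 9.1 N of static friction (limit μ_s(m_A+m_B)g = 132.4 N, not exceeded).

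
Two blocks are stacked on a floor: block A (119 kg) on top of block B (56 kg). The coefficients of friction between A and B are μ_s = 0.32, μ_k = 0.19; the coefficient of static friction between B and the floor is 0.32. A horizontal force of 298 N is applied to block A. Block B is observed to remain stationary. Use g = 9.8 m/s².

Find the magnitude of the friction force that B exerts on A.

f ≈ 298 N

Normal force at the A–B interface: N₁ = m_A g = 1166 N.
So the A–B interface can sustain at most μ_s N₁ = 373.2 N of static friction.
Since P = 298 N ≤ 373.2 N, A does not slip on B; friction on A equals P = 298 N.
B experiences an equal 298 N forward from A (third law). B is in equilibrium, so the floor supplies f₂ = 298 N of static friction (limit μ_s(m_A+m_B)g = 548.8 N, not exceeded).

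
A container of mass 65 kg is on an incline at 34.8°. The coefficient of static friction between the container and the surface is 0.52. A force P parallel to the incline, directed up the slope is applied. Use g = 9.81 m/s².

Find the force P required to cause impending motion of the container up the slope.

P ≈ 636 N

At impending motion up the slope, friction acts down-slope at its limit: f = μ_s N.
P is parallel to the surface, so N = m g cos θ = 524 N.
Along the incline: P = m g sin θ + μ_s N = 364 + 0.52×524 = 636 N.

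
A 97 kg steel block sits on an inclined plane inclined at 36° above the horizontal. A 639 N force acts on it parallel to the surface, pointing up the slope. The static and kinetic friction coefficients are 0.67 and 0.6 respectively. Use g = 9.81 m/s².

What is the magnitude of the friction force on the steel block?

Perpendicular to the surface, N = m g cos θ = 97·9.81·cos 36° = 769.8 N.
Parallel to the incline, ΣF = 0 gives f = m g sin θ − P = 559.3 − 639 = -79.68 N (up-slope positive).
Static friction can supply at most μ_s N = 515.8 N.
Since |-79.68| ≤ 515.8 N, static friction is sufficient; f equals the required value, not μ_s N.

f ≈ 79.7 N (down the incline)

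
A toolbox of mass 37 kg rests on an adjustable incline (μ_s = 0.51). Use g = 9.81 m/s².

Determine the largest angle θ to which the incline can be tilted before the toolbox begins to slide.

θ_max ≈ 27°

At the slip threshold, m g sin θ = μ_s · m g cos θ, so tan θ = μ_s.
θ_max = arctan(0.51) = 27°.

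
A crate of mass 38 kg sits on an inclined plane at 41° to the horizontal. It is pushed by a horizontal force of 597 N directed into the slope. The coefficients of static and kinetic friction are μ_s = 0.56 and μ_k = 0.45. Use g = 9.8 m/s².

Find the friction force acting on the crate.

Normal direction: N = m g cos θ + P sin θ = 672.7 N.
Along the incline, the net driving force (taking up-slope positive) is P cos θ − m g sin θ = 450.6 − 244.3 = 206.2 N, so equilibrium requires friction f = -206.2 N (down-slope).
Maximum static friction: μ_s N = 0.56 × 672.7 = 376.7 N.
|f_req| = 206.2 ≤ 376.7 N → the crate is in equilibrium; friction equals the required value.

f ≈ 206 N (down the incline)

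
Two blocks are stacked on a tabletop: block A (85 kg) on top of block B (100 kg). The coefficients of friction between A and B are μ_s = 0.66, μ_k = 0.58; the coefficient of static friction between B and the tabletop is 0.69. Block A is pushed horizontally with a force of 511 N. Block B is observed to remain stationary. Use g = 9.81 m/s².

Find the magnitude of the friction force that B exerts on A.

Between the blocks, N₁ = m_A g = 833.9 N.
Maximum static friction on A from B: μ_s N₁ = 0.66×833.9 = 550.3 N.
Since P = 511 N ≤ 550.3 N, A does not slip on B; friction on A equals P = 511 N.
B experiences an equal 511 N forward from A (third law). B is in equilibrium, so the floor supplies f₂ = 511 N of static friction (limit μ_s(m_A+m_B)g = 1252 N, not exceeded).

f ≈ 511 N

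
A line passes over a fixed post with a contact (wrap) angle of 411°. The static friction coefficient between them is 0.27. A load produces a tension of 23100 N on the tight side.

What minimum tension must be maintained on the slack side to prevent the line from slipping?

Capstan equation at impending slip: T_tight/T_slack = e^{μβ}.
β = 411° = 7.173 rad; e^{μβ} = e^{0.27×7.173} = 6.936.
T_slack = T_tight / e^{μβ} = 23100 / 6.936 = 3330 N.

T_min ≈ 3330 N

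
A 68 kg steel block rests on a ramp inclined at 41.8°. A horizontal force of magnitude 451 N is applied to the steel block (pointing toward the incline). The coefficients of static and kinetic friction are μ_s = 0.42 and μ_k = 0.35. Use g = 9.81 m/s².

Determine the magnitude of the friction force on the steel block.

f ≈ 108 N (up the incline)

Resolve perpendicular to the incline: N = m g cos θ + P sin θ = 68×9.81×cos 41.8° + 451×sin 41.8° = 797.9 N.
Along the incline, the net driving force (taking up-slope positive) is P cos θ − m g sin θ = 336.2 − 444.6 = -108.4 N, so equilibrium requires friction f = 108.4 N (up-slope).
The limit of static friction is μ_s N = 335.1 N.
Since 108.4 N is within the 335.1 N limit, the steel block stays put and friction is exactly 108 N.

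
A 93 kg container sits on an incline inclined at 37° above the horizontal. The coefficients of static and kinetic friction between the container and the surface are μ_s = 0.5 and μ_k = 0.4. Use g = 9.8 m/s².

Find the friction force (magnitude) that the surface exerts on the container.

The normal reaction is N = m g cos θ = 727.9 N.
For equilibrium along the incline, friction must balance the weight component: f = m g sin θ = 548.5 N up the slope.
The static-friction ceiling is μ_s N = 0.5 × 727.9 = 363.9 N.
|548.5| exceeds 363.9 N, so the container slips down-slope; friction is kinetic, f = μ_k N = 0.4×727.9 = 291 N.

f ≈ 291 N (up the incline)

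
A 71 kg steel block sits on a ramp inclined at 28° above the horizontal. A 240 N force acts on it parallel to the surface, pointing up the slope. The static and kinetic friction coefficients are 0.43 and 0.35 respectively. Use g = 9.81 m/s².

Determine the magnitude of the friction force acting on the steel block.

Normal force: N = m g cos θ = 71 × 9.81 × cos 28° = 615 N.
For equilibrium along the incline the friction force must supply f = m g sin θ − P = 327 − 240 = 86.99 N (positive meaning up-slope).
The static-friction ceiling is μ_s N = 0.43 × 615 = 264.4 N.
Since |86.99| ≤ 264.4 N, the steel block remains in static equilibrium and friction takes exactly the required value.

f ≈ 87 N (up the incline)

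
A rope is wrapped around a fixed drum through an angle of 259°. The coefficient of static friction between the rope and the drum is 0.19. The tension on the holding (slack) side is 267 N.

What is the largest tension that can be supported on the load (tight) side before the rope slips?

At impending slip the capstan equation gives T₂/T₁ = e^{μβ} with β in radians.
β = 259° × π/180 = 4.52 rad.
e^{μβ} = e^{0.19×4.52} = 2.361.
T₂ = T₁ · e^{μβ} = 267 × 2.361 = 630 N.

T_max ≈ 630 N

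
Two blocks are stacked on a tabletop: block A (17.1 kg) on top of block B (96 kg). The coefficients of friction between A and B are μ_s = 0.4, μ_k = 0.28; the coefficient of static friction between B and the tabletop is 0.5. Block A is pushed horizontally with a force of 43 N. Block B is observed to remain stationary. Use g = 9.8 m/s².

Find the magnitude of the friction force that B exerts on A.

f ≈ 43 N

Between the blocks, N₁ = m_A g = 167.6 N.
So the A–B interface can sustain at most μ_s N₁ = 67.03 N of static friction.
Since P = 43 N ≤ 67.03 N, A does not slip on B; friction on A equals P = 43 N.
B experiences an equal 43 N forward from A (third law). B is in equilibrium, so the floor supplies f₂ = 43 N of static friction (limit μ_s(m_A+m_B)g = 554.2 N, not exceeded).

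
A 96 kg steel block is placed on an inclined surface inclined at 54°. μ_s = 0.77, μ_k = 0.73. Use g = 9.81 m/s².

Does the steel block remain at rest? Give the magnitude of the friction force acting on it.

f ≈ 404 N

N = m g cos θ = 554 N.
Down-slope weight component: m g sin θ = 762 N.
μ_s N = 426 N.
762 > 426 N, so it slides; kinetic friction f = μ_k N = 0.73×554 = 404 N.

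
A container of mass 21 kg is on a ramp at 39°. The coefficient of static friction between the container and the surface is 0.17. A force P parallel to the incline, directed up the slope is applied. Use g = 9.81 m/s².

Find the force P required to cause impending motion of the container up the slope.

At impending motion up the slope, friction acts down-slope at its limit: f = μ_s N.
P is parallel to the surface, so N = m g cos θ = 160 N.
Along the incline: P = m g sin θ + μ_s N = 130 + 0.17×160 = 157 N.

P ≈ 157 N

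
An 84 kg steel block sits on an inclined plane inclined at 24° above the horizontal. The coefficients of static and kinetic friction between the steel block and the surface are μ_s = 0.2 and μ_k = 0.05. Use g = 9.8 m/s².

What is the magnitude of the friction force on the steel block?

f ≈ 37.6 N (up the incline)

Normal force: N = m g cos θ = 84 × 9.8 × cos 24° = 752 N.
For equilibrium along the incline, friction must balance the weight component: f = m g sin θ = 334.8 N up the slope.
Maximum static friction available: μ_s N = 0.2 × 752 = 150.4 N.
Since |334.8| > 150.4 N, static friction cannot hold it; the steel block slides down the incline and kinetic friction applies: f = μ_k N = 0.05 × 752 = 37.6 N.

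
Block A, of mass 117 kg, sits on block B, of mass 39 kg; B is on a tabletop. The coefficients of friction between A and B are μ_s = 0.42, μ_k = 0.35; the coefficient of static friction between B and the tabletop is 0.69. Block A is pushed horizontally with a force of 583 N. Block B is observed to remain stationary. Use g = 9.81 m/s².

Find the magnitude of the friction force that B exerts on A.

f ≈ 402 N

The normal force B exerts on A is simply A's weight, N₁ = 1148 N.
Maximum static friction on A from B: μ_s N₁ = 0.42×1148 = 482.1 N.
Since P = 583 N > 482.1 N, A slides on B; the A–B friction is kinetic: f₁ = μ_k N₁ = 0.35×1148 = 402 N.
By Newton's third law B feels 402 N forward from A. With B stationary, the floor's static friction on B balances it: f₂ = 402 N (well within μ_s(m_A+m_B)g = 1056 N).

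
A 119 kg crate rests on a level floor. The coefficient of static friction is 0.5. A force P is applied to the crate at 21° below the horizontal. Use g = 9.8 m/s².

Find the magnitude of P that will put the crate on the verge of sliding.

P ≈ 773 N

N = m g + P sin α (the push presses the crate into the level floor).
At impending slip, P cos α = μ_s N = μ_s (m g + P sin α).
Solving: P (cos α − μ_s sin α) = μ_s m g → P = 0.5×1170/(cos 21° − 0.5 sin 21°) = 583/0.7544 = 773 N.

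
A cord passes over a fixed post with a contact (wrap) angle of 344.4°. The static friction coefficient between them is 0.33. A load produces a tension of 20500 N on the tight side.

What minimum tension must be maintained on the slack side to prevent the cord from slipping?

T_min ≈ 2820 N

Capstan equation at impending slip: T_tight/T_slack = e^{μβ}.
β = 344.4° = 6.011 rad; e^{μβ} = e^{0.33×6.011} = 7.269.
T_slack = T_tight / e^{μβ} = 20500 / 7.269 = 2820 N.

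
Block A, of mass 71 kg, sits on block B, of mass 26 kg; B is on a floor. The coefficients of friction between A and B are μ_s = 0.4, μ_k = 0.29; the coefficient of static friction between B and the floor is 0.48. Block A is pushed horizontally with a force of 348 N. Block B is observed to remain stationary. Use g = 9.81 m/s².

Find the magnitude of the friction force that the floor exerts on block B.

f ≈ 202 N

Between the blocks, N₁ = m_A g = 696.5 N.
So the A–B interface can sustain at most μ_s N₁ = 278.6 N of static friction.
P = 348 N exceeds that limit, so A slips over B and the interface friction becomes kinetic: f₁ = μ_k N₁ = 0.29×696.5 = 202 N.
B experiences an equal 202 N forward from A (third law). B is in equilibrium, so the floor supplies f₂ = 202 N of static friction (limit μ_s(m_A+m_B)g = 456.8 N, not exceeded).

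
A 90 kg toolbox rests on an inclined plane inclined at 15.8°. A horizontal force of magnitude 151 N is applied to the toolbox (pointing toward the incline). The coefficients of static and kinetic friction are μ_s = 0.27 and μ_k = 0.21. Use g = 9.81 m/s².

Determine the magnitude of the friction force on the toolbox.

f ≈ 95.1 N (up the incline)

The horizontal push has a component P sin θ into the surface, so N = m g cos θ + P sin θ = 849.5 + 41.11 = 890.7 N.
Along the incline, the net driving force (taking up-slope positive) is P cos θ − m g sin θ = 145.3 − 240.4 = -95.1 N, so equilibrium requires friction f = 95.1 N (up-slope).
The limit of static friction is μ_s N = 240.5 N.
Since 95.1 N is within the 240.5 N limit, the toolbox stays put and friction is exactly 95.1 N.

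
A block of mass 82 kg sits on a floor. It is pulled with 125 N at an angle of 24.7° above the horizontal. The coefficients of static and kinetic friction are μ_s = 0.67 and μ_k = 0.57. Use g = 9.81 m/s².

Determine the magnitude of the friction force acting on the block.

f ≈ 114 N

N = m g − P sin α = 804.4 − 125×sin 24.7° = 752.2 N.
For equilibrium, f = P cos α = 125×cos 24.7° = 113.6 N.
The static-friction limit is μ_s N = 504 N.
Since 113.6 N does not exceed the limit, the block stays at rest and f = 114 N.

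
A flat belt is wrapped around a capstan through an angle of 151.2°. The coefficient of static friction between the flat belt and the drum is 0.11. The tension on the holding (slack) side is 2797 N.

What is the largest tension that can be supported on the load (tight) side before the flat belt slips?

At impending slip the capstan equation gives T₂/T₁ = e^{μβ} with β in radians.
β = 151.2° × π/180 = 2.639 rad.
e^{μβ} = e^{0.11×2.639} = 1.337.
T₂ = T₁ · e^{μβ} = 2797 × 1.337 = 3740 N.

T_max ≈ 3740 N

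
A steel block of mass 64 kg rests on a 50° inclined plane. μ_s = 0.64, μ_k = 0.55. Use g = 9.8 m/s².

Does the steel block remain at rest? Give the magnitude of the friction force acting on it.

f ≈ 222 N

N = m g cos θ = 403 N.
Down-slope weight component: m g sin θ = 480 N.
μ_s N = 258 N.
480 > 258 N, so it slides; kinetic friction f = μ_k N = 0.55×403 = 222 N.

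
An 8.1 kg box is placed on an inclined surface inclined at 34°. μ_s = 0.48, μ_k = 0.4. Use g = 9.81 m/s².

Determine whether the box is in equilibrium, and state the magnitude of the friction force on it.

N = m g cos θ = 65.9 N.
Down-slope weight component: m g sin θ = 44.4 N.
μ_s N = 31.6 N.
44.4 > 31.6 N, so it slides; kinetic friction f = μ_k N = 0.4×65.9 = 26.4 N.

f ≈ 26.4 N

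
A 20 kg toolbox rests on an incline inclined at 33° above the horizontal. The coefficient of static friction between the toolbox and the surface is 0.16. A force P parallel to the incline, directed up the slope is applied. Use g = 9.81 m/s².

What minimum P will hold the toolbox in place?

P_min ≈ 80.5 N

The toolbox tends to slide down (tan θ > μ_s), so at the point of impending slip friction acts up-slope at its limit: f = μ_s N.
P is parallel to the surface, so N = m g cos θ = 165 N.
Along the incline: P + μ_s N = m g sin θ, so P = 107 − 0.16×165 = 80.5 N.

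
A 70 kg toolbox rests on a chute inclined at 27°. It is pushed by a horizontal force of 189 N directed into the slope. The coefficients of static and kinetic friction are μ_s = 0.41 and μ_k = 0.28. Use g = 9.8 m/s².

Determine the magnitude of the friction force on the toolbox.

The horizontal push has a component P sin θ into the surface, so N = m g cos θ + P sin θ = 611.2 + 85.8 = 697 N.
Parallel to the incline: P cos θ − m g sin θ = 168.4 − 311.4 = -143 N; the friction needed to balance this is 143 N acting up the slope.
Maximum static friction: μ_s N = 0.41 × 697 = 285.8 N.
Since 143 N is within the 285.8 N limit, the toolbox stays put and friction is exactly 143 N.

f ≈ 143 N (up the incline)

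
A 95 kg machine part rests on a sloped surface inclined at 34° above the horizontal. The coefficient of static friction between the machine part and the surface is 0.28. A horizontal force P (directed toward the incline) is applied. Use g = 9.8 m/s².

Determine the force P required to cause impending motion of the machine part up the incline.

P ≈ 1100 N

At impending motion up the slope, friction acts down-slope at its limit: f = μ_s N.
Perpendicular to the incline: N = m g cos θ + P sin θ.
Along the incline: P cos θ = m g sin θ + μ_s N = m g sin θ + μ_s (m g cos θ + P sin θ).
Solving, P (cos θ − μ_s sin θ) = m g (sin θ + μ_s cos θ), so P = 95×9.8×(sin 34° + 0.28 cos 34°)/(cos 34° − 0.28 sin 34°) = 931×0.7913/0.6725 = 1100 N.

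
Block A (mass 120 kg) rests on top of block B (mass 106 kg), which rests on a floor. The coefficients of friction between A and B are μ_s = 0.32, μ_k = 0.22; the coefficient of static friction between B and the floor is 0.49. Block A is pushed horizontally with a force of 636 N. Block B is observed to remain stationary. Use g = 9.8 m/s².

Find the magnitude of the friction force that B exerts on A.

f ≈ 259 N

Between the blocks, N₁ = m_A g = 1176 N.
So the A–B interface can sustain at most μ_s N₁ = 376.3 N of static friction.
Since P = 636 N > 376.3 N, A slides on B; the A–B friction is kinetic: f₁ = μ_k N₁ = 0.22×1176 = 259 N.
B experiences an equal 259 N forward from A (third law). B is in equilibrium, so the floor supplies f₂ = 259 N of static friction (limit μ_s(m_A+m_B)g = 1085 N, not exceeded).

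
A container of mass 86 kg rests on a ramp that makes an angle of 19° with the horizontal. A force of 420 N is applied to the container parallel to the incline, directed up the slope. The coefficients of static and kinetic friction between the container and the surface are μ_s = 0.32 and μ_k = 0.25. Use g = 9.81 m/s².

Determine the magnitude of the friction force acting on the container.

f ≈ 145 N (down the incline)

The normal reaction is N = m g cos θ = 797.7 N.
Parallel to the incline, ΣF = 0 gives f = m g sin θ − P = 274.7 − 420 = -145.3 N (up-slope positive).
The static-friction ceiling is μ_s N = 0.32 × 797.7 = 255.3 N.
Since |-145.3| ≤ 255.3 N, the container remains in static equilibrium and friction takes exactly the required value.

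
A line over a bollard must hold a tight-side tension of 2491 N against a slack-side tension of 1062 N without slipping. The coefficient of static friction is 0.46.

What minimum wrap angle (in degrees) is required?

T₂/T₁ = e^{μβ} → β = ln(T₂/T₁)/μ.
β = ln(2491/1062)/0.46 = 0.8525/0.46 = 1.853 rad.
In degrees: β = 1.853 × 180/π = 106°.

β_min ≈ 106°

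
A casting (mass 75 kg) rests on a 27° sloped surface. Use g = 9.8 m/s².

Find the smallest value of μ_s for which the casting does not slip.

μ_s,min ≈ 0.51

At the slip threshold m g sin θ = μ_s m g cos θ, so μ_s,min = tan θ.
μ_s,min = tan 27° = 0.51.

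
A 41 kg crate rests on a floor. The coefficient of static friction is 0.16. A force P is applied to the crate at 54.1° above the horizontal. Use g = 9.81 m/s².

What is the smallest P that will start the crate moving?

N = m g − P sin α (the pull lifts the crate).
At impending slip, P cos α = μ_s N = μ_s (m g − P sin α).
Solving: P (cos α + μ_s sin α) = μ_s m g → P = 0.16×402/(cos 54.1° + 0.16 sin 54.1°) = 64.4/0.716 = 89.9 N.

P ≈ 89.9 N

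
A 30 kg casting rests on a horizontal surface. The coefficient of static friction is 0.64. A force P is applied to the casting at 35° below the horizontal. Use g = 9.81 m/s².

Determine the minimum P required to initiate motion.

P ≈ 417 N

N = m g + P sin α (the push presses the casting into the horizontal surface).
At impending slip, P cos α = μ_s N = μ_s (m g + P sin α).
Solving: P (cos α − μ_s sin α) = μ_s m g → P = 0.64×294/(cos 35° − 0.64 sin 35°) = 188/0.4521 = 417 N.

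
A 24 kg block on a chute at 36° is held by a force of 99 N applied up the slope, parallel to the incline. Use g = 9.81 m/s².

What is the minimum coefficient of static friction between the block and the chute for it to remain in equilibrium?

μ_s,min ≈ 0.207

N = m g cos θ = 190.5 N.
Friction must make up the shortfall along the incline: f = m g sin θ − P = 138.4 − 99 = 39.39 N.
At the threshold f = μ_s N, so μ_s,min = 39.39/190.5 = 0.207.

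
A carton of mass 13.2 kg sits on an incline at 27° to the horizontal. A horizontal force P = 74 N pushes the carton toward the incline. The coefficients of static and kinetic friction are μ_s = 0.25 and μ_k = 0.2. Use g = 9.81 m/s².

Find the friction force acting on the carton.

Normal direction: N = m g cos θ + P sin θ = 149 N.
Parallel to the incline: P cos θ − m g sin θ = 65.93 − 58.79 = 7.146 N; the friction needed to balance this is 7.146 N acting down the slope.
The limit of static friction is μ_s N = 37.24 N.
|f_req| = 7.146 ≤ 37.24 N → the carton is in equilibrium; friction equals the required value.

f ≈ 7.15 N (down the incline)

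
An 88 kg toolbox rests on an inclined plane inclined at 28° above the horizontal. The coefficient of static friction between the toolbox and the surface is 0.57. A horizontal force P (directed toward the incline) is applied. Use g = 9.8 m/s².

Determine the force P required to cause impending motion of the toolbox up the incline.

At impending motion up the slope, friction acts down-slope at its limit: f = μ_s N.
Perpendicular to the incline: N = m g cos θ + P sin θ.
Along the incline: P cos θ = m g sin θ + μ_s N = m g sin θ + μ_s (m g cos θ + P sin θ).
Solving, P (cos θ − μ_s sin θ) = m g (sin θ + μ_s cos θ), so P = 88×9.8×(sin 28° + 0.57 cos 28°)/(cos 28° − 0.57 sin 28°) = 862×0.9728/0.6153 = 1360 N.

P ≈ 1360 N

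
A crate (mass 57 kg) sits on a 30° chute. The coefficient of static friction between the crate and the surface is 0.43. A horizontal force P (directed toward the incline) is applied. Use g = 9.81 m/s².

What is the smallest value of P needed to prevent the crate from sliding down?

P_min ≈ 66 N

The crate tends to slide down (tan θ > μ_s), so at the point of impending slip friction acts up-slope at its limit: f = μ_s N.
Perpendicular to the incline: N = m g cos θ + P sin θ.
Along the incline: P cos θ + μ_s N = m g sin θ, i.e. P cos θ + μ_s (m g cos θ + P sin θ) = m g sin θ.
Solving, P (cos θ + μ_s sin θ) = m g (sin θ − μ_s cos θ), so P = 559×0.1276/1.081 = 66 N.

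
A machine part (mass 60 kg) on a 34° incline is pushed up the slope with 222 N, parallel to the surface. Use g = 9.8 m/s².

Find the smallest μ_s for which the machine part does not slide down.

μ_s,min ≈ 0.219

N = m g cos θ = 487.5 N.
Friction must make up the shortfall along the incline: f = m g sin θ − P = 328.8 − 222 = 106.8 N.
At the threshold f = μ_s N, so μ_s,min = 106.8/487.5 = 0.219.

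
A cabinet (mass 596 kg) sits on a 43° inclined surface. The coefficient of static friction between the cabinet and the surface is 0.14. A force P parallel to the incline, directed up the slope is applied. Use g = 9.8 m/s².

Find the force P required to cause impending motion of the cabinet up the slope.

At impending motion up the slope, friction acts down-slope at its limit: f = μ_s N.
P is parallel to the surface, so N = m g cos θ = 4270 N.
Along the incline: P = m g sin θ + μ_s N = 3980 + 0.14×4270 = 4580 N.

P ≈ 4580 N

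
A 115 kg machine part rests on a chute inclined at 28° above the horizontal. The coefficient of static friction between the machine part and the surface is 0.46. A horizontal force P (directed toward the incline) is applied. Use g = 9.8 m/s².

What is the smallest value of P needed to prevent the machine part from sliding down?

P_min ≈ 64.9 N

The machine part tends to slide down (tan θ > μ_s), so at the point of impending slip friction acts up-slope at its limit: f = μ_s N.
Perpendicular to the incline: N = m g cos θ + P sin θ.
Along the incline: P cos θ + μ_s N = m g sin θ, i.e. P cos θ + μ_s (m g cos θ + P sin θ) = m g sin θ.
Solving, P (cos θ + μ_s sin θ) = m g (sin θ − μ_s cos θ), so P = 1130×0.06332/1.099 = 64.9 N.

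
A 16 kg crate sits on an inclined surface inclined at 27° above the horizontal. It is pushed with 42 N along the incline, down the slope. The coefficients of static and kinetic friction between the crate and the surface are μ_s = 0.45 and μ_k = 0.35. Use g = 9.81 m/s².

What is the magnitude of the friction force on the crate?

The normal reaction is N = m g cos θ = 139.9 N.
The friction needed for equilibrium is m g sin θ + P = 71.26 + 42 = 113.3 N, measured positive up-slope.
The static-friction ceiling is μ_s N = 0.45 × 139.9 = 62.93 N.
|113.3| exceeds 62.93 N, so the crate slips down-slope; friction is kinetic, f = μ_k N = 0.35×139.9 = 48.9 N.

f ≈ 48.9 N (up the incline)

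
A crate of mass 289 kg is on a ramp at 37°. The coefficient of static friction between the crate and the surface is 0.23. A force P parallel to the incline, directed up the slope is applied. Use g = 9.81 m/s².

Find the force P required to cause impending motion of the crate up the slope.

At impending motion up the slope, friction acts down-slope at its limit: f = μ_s N.
P is parallel to the surface, so N = m g cos θ = 2260 N.
Along the incline: P = m g sin θ + μ_s N = 1710 + 0.23×2260 = 2230 N.

P ≈ 2230 N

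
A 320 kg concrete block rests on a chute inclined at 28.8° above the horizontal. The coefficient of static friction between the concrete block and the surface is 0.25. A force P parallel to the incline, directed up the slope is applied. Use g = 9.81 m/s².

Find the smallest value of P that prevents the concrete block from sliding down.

P_min ≈ 825 N

The concrete block tends to slide down (tan θ > μ_s), so at the point of impending slip friction acts up-slope at its limit: f = μ_s N.
P is parallel to the surface, so N = m g cos θ = 2750 N.
Along the incline: P + μ_s N = m g sin θ, so P = 1510 − 0.25×2750 = 825 N.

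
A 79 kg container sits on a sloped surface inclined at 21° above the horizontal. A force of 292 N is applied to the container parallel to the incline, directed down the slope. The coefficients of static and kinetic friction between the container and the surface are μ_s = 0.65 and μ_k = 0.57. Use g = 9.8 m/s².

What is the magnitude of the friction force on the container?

The normal reaction is N = m g cos θ = 722.8 N.
For equilibrium along the incline the friction force must supply f = m g sin θ + P = 277.4 + 292 = 569.4 N (positive meaning up-slope).
Maximum static friction available: μ_s N = 0.65 × 722.8 = 469.8 N.
|569.4| exceeds 469.8 N, so the container slips down-slope; friction is kinetic, f = μ_k N = 0.57×722.8 = 412 N.

f ≈ 412 N (up the incline)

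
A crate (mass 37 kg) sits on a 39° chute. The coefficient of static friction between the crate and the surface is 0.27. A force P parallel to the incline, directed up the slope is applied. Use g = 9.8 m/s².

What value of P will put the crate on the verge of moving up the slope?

At impending motion up the slope, friction acts down-slope at its limit: f = μ_s N.
P is parallel to the surface, so N = m g cos θ = 282 N.
Along the incline: P = m g sin θ + μ_s N = 228 + 0.27×282 = 304 N.

P ≈ 304 N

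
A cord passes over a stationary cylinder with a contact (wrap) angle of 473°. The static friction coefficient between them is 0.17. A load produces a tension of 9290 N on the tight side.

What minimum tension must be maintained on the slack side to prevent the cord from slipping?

Capstan equation at impending slip: T_tight/T_slack = e^{μβ}.
β = 473° = 8.255 rad; e^{μβ} = e^{0.17×8.255} = 4.069.
T_slack = T_tight / e^{μβ} = 9290 / 4.069 = 2280 N.

T_min ≈ 2280 N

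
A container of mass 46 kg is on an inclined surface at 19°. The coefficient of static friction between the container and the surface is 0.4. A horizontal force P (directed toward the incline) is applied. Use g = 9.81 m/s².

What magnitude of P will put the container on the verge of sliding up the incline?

P ≈ 390 N

At impending motion up the slope, friction acts down-slope at its limit: f = μ_s N.
Perpendicular to the incline: N = m g cos θ + P sin θ.
Along the incline: P cos θ = m g sin θ + μ_s N = m g sin θ + μ_s (m g cos θ + P sin θ).
Solving, P (cos θ − μ_s sin θ) = m g (sin θ + μ_s cos θ), so P = 46×9.81×(sin 19° + 0.4 cos 19°)/(cos 19° − 0.4 sin 19°) = 451×0.7038/0.8153 = 390 N.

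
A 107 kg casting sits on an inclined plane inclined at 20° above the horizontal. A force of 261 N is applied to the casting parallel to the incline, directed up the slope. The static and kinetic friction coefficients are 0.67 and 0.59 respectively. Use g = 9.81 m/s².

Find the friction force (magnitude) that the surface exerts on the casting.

f ≈ 98 N (up the incline)

Perpendicular to the surface, N = m g cos θ = 107·9.81·cos 20° = 986.4 N.
Parallel to the incline, ΣF = 0 gives f = m g sin θ − P = 359 − 261 = 98.01 N (up-slope positive).
Static friction can supply at most μ_s N = 660.9 N.
Since |98.01| ≤ 660.9 N, the casting remains in static equilibrium and friction takes exactly the required value.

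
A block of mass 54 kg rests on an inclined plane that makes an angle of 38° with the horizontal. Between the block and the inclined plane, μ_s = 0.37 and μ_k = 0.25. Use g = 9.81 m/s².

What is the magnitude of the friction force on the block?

f ≈ 104 N (up the incline)

The normal reaction is N = m g cos θ = 417.4 N.
Along the slope the weight component is m g sin θ = 326.1 N; friction must supply exactly this, acting up-slope.
Maximum static friction available: μ_s N = 0.37 × 417.4 = 154.5 N.
|326.1| exceeds 154.5 N, so the block slips down-slope; friction is kinetic, f = μ_k N = 0.25×417.4 = 104 N.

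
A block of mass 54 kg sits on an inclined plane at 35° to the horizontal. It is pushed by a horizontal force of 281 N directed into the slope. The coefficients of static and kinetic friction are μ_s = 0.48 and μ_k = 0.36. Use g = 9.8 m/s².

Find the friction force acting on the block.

f ≈ 73.4 N (up the incline)

Normal direction: N = m g cos θ + P sin θ = 594.7 N.
Along the incline, the net driving force (taking up-slope positive) is P cos θ − m g sin θ = 230.2 − 303.5 = -73.35 N, so equilibrium requires friction f = 73.35 N (up-slope).
Maximum static friction: μ_s N = 0.48 × 594.7 = 285.4 N.
Since 73.35 N is within the 285.4 N limit, the block stays put and friction is exactly 73.4 N.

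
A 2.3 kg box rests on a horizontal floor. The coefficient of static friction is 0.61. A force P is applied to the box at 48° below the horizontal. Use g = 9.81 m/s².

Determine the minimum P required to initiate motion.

P ≈ 63.8 N

N = m g + P sin α (the push presses the box into the horizontal floor).
At impending slip, P cos α = μ_s N = μ_s (m g + P sin α).
Solving: P (cos α − μ_s sin α) = μ_s m g → P = 0.61×22.6/(cos 48° − 0.61 sin 48°) = 13.8/0.2158 = 63.8 N.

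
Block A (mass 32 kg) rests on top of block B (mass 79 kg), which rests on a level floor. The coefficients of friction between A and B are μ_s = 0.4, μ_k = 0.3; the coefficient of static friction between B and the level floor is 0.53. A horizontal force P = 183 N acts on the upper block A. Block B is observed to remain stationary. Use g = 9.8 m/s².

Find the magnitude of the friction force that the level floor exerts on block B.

f ≈ 94.1 N

Between the blocks, N₁ = m_A g = 313.6 N.
So the A–B interface can sustain at most μ_s N₁ = 125.4 N of static friction.
P = 183 N exceeds that limit, so A slips over B and the interface friction becomes kinetic: f₁ = μ_k N₁ = 0.3×313.6 = 94.1 N.
B experiences an equal 94.1 N forward from A (third law). B is in equilibrium, so the floor supplies f₂ = 94.1 N of static friction (limit μ_s(m_A+m_B)g = 576.5 N, not exceeded).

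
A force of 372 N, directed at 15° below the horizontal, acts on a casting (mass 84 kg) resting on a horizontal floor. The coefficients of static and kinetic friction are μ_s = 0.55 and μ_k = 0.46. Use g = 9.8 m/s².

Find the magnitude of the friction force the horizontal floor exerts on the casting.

f ≈ 359 N

N = m g + P sin α = 823.2 + 372×sin 15° = 919.5 N.
Horizontally, friction must balance P cos α = 359.3 N.
μ_s N = 0.55 × 919.5 = 505.7 N.
359.3 ≤ 505.7 N → static; friction equals the required 359 N.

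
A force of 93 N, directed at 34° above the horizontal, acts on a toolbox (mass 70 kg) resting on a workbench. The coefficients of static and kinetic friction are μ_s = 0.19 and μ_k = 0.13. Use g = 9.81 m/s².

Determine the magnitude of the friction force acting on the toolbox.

f ≈ 77.1 N

The vertical component of P reduces the normal force: N = m g − P sin α = 686.7 − 52 = 634.7 N.
Horizontally, friction must balance P cos α = 77.1 N.
μ_s N = 0.19 × 634.7 = 120.6 N.
77.1 ≤ 120.6 N → static; friction equals the required 77.1 N.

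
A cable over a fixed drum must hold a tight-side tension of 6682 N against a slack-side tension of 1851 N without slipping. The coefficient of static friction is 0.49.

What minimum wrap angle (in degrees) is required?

β_min ≈ 150°

T₂/T₁ = e^{μβ} → β = ln(T₂/T₁)/μ.
β = ln(6682/1851)/0.49 = 1.284/0.49 = 2.62 rad.
In degrees: β = 2.62 × 180/π = 150°.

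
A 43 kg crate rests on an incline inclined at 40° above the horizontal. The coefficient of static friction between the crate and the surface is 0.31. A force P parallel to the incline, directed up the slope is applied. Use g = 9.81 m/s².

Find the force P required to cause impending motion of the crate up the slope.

At impending motion up the slope, friction acts down-slope at its limit: f = μ_s N.
P is parallel to the surface, so N = m g cos θ = 323 N.
Along the incline: P = m g sin θ + μ_s N = 271 + 0.31×323 = 371 N.

P ≈ 371 N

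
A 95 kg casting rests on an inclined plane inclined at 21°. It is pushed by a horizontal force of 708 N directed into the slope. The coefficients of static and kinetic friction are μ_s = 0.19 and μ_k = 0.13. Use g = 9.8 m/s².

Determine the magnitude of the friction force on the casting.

Resolve perpendicular to the incline: N = m g cos θ + P sin θ = 95×9.8×cos 21° + 708×sin 21° = 1123 N.
Parallel to the incline: P cos θ − m g sin θ = 661 − 333.6 = 327.3 N; the friction needed to balance this is 327.3 N acting down the slope.
Maximum static friction: μ_s N = 0.19 × 1123 = 213.3 N.
|f_req| = 327.3 > 213.3 N → the casting slides up the incline; f = μ_k N = 0.13 × 1123 = 146 N.

f ≈ 146 N (down the incline)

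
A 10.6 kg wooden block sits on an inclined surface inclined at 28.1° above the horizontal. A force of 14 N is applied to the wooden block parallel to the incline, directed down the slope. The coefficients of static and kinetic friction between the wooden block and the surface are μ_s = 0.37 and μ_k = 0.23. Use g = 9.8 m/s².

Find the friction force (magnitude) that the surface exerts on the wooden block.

Normal force: N = m g cos θ = 10.6 × 9.8 × cos 28.1° = 91.64 N.
Parallel to the incline, ΣF = 0 gives f = m g sin θ + P = 48.93 + 14 = 62.93 N (up-slope positive).
Maximum static friction available: μ_s N = 0.37 × 91.64 = 33.91 N.
|62.93| exceeds 33.91 N, so the wooden block slips down-slope; friction is kinetic, f = μ_k N = 0.23×91.64 = 21.1 N.

f ≈ 21.1 N (up the incline)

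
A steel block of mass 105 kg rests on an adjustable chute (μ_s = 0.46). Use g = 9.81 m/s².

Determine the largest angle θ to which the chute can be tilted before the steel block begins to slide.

θ_max ≈ 24.7°

At the slip threshold, m g sin θ = μ_s · m g cos θ, so tan θ = μ_s.
θ_max = arctan(0.46) = 24.7°.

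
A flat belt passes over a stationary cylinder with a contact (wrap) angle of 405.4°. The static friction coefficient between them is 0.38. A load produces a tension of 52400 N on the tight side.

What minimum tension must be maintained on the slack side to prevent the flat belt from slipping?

Capstan equation at impending slip: T_tight/T_slack = e^{μβ}.
β = 405.4° = 7.076 rad; e^{μβ} = e^{0.38×7.076} = 14.71.
T_slack = T_tight / e^{μβ} = 52400 / 14.71 = 3560 N.

T_min ≈ 3560 N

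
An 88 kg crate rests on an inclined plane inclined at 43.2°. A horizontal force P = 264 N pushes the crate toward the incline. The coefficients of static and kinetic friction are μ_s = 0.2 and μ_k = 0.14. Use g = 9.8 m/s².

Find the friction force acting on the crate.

f ≈ 113 N (up the incline)

The horizontal push has a component P sin θ into the surface, so N = m g cos θ + P sin θ = 628.7 + 180.7 = 809.4 N.
Along the incline, the net driving force (taking up-slope positive) is P cos θ − m g sin θ = 192.4 − 590.4 = -397.9 N, so equilibrium requires friction f = 397.9 N (up-slope).
The limit of static friction is μ_s N = 161.9 N.
|f_req| = 397.9 > 161.9 N → the crate slides down the incline; f = μ_k N = 0.14 × 809.4 = 113 N.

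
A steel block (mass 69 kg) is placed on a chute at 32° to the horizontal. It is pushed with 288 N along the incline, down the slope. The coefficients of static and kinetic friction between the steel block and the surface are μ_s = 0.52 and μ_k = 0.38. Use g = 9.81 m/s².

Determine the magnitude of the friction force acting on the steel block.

f ≈ 218 N (up the incline)

The normal reaction is N = m g cos θ = 574 N.
Parallel to the incline, ΣF = 0 gives f = m g sin θ + P = 358.7 + 288 = 646.7 N (up-slope positive).
Static friction can supply at most μ_s N = 298.5 N.
|646.7| exceeds 298.5 N, so the steel block slips down-slope; friction is kinetic, f = μ_k N = 0.38×574 = 218 N.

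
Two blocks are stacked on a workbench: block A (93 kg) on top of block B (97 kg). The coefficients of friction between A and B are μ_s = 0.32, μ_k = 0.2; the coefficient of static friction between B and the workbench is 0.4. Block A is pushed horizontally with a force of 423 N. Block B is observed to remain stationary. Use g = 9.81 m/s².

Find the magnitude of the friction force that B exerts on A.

Between the blocks, N₁ = m_A g = 912.3 N.
So the A–B interface can sustain at most μ_s N₁ = 291.9 N of static friction.
P = 423 N exceeds that limit, so A slips over B and the interface friction becomes kinetic: f₁ = μ_k N₁ = 0.2×912.3 = 182 N.
By Newton's third law B feels 182 N forward from A. With B stationary, the floor's static friction on B balances it: f₂ = 182 N (well within μ_s(m_A+m_B)g = 745.6 N).

f ≈ 182 N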